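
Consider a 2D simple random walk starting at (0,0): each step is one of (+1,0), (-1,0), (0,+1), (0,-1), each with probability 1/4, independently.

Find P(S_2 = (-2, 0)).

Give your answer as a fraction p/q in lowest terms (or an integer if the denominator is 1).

Let h be the number of horizontal steps (so 2-h are vertical). To end at (-2,0) need (h-2)/2 right-steps and ((2-h)+0)/2 up-steps.
Sum over h with 2 ≤ h ≤ 2, h ≡ 0 (mod 2), 2-h ≡ 0 (mod 2):
h=2: C(2,2)·C(2,0)·C(0,0) = 1·1·1 = 1
Total favorable: 1
Total paths: 4^2 = 16
P = 1/16 = 1/16

Answer: 1/16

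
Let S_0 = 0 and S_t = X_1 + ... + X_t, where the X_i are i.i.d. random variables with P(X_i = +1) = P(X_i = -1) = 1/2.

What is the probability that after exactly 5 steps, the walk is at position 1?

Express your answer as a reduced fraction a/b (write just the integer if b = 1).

To reach position 1 after 5 steps: need 3 steps of +1 and 2 of -1.
Favorable paths: C(5,3) = 10
Total paths: 2^5 = 32
P = 10/32 = 5/16

Answer: 5/16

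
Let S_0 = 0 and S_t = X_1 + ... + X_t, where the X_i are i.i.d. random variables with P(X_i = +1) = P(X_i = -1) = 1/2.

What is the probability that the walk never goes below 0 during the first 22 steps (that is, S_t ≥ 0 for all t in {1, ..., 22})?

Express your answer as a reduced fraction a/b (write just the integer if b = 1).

Answer: 88179/524288

Derivation:
Let f(t,s) = #length-t paths at position s with S_1..S_t all ≥ 0.
f(t,s) = f(t-1,s-1) + f(t-1,s+1) for s ≥ 0; f(t,s) = 0 for s < 0.
t=0: f(0,0)=1
t=1: f(1,1)=1
t=2: f(2,0)=1 f(2,2)=1
t=3: f(3,1)=2 f(3,3)=1
t=4: f(4,0)=2 f(4,2)=3 f(4,4)=1
t=5: f(5,1)=5 f(5,3)=4 f(5,5)=1
t=6: f(6,0)=5 f(6,2)=9 f(6,4)=5 f(6,6)=1
t=7: f(7,1)=14 f(7,3)=14 f(7,5)=6 f(7,7)=1
t=8: f(8,0)=14 f(8,2)=28 f(8,4)=20 f(8,6)=7 f(8,8)=1
t=9: f(9,1)=42 f(9,3)=48 f(9,5)=27 f(9,7)=8 f(9,9)=1
t=10: f(10,0)=42 f(10,2)=90 f(10,4)=75 f(10,6)=35 f(10,8)=9 f(10,10)=1
t=11: f(11,1)=132 f(11,3)=165 f(11,5)=110 f(11,7)=44 f(11,9)=10 f(11,11)=1
t=12: f(12,0)=132 f(12,2)=297 f(12,4)=275 f(12,6)=154 f(12,8)=54 f(12,10)=11 f(12,12)=1
t=13: f(13,1)=429 f(13,3)=572 f(13,5)=429 f(13,7)=208 f(13,9)=65 f(13,11)=12 f(13,13)=1
t=14: f(14,0)=429 f(14,2)=1001 f(14,4)=1001 f(14,6)=637 f(14,8)=273 f(14,10)=77 f(14,12)=13 f(14,14)=1
t=15: f(15,1)=1430 f(15,3)=2002 f(15,5)=1638 f(15,7)=910 f(15,9)=350 f(15,11)=90 f(15,13)=14 f(15,15)=1
t=16: f(16,0)=1430 f(16,2)=3432 f(16,4)=3640 f(16,6)=2548 f(16,8)=1260 f(16,10)=440 f(16,12)=104 f(16,14)=15 f(16,16)=1
t=17: f(17,1)=4862 f(17,3)=7072 f(17,5)=6188 f(17,7)=3808 f(17,9)=1700 f(17,11)=544 f(17,13)=119 f(17,15)=16 f(17,17)=1
t=18: f(18,0)=4862 f(18,2)=11934 f(18,4)=13260 f(18,6)=9996 f(18,8)=5508 f(18,10)=2244 f(18,12)=663 f(18,14)=135 f(18,16)=17 f(18,18)=1
t=19: f(19,1)=16796 f(19,3)=25194 f(19,5)=23256 f(19,7)=15504 f(19,9)=7752 f(19,11)=2907 f(19,13)=798 f(19,15)=152 f(19,17)=18 f(19,19)=1
t=20: f(20,0)=16796 f(20,2)=41990 f(20,4)=48450 f(20,6)=38760 f(20,8)=23256 f(20,10)=10659 f(20,12)=3705 f(20,14)=950 f(20,16)=170 f(20,18)=19 f(20,20)=1
t=21: f(21,1)=58786 f(21,3)=90440 f(21,5)=87210 f(21,7)=62016 f(21,9)=33915 f(21,11)=14364 f(21,13)=4655 f(21,15)=1120 f(21,17)=189 f(21,19)=20 f(21,21)=1
t=22: f(22,0)=58786 f(22,2)=149226 f(22,4)=177650 f(22,6)=149226 f(22,8)=95931 f(22,10)=48279 f(22,12)=19019 f(22,14)=5775 f(22,16)=1309 f(22,18)=209 f(22,20)=21 f(22,22)=1
Σ_s f(22,s) = 705432
P = 705432/4194304 = 88179/524288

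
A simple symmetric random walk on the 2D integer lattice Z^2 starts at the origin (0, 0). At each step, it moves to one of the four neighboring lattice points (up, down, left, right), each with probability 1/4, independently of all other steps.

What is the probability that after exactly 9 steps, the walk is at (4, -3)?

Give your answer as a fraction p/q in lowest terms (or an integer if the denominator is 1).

Answer: 567/131072

Derivation:
Let h be the number of horizontal steps (so 9-h are vertical). To end at (4,-3) need (h+4)/2 right-steps and ((9-h)-3)/2 up-steps.
Sum over h with 4 ≤ h ≤ 6, h ≡ 0 (mod 2), 9-h ≡ 1 (mod 2):
h=4: C(9,4)·C(4,4)·C(5,1) = 126·1·5 = 630
h=6: C(9,6)·C(6,5)·C(3,0) = 84·6·1 = 504
Total favorable: 1134
Total paths: 4^9 = 262144
P = 1134/262144 = 567/131072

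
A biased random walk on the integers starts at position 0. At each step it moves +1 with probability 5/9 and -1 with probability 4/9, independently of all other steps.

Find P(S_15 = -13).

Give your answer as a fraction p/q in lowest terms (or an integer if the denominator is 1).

Answer: 6710886400/68630377364883

Derivation:
To reach position -13 after 15 steps: need 1 step of +1 and 14 steps of -1.
Number of such sequences: C(15,1) = 15
Each has probability (5/9)^1 · (4/9)^14 = 1342177280/205891132094649
P = 15 · 1342177280/205891132094649 = 6710886400/68630377364883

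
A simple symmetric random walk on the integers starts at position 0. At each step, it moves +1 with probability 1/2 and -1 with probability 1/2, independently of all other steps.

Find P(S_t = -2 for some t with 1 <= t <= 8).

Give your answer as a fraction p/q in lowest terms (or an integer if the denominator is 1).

Answer: 65/128

Derivation:
Count via complement. Let g(t,s) = #length-t paths at position s with S_1..S_t all ≠ -2.
g(t,s) = g(t-1,s-1) + g(t-1,s+1) for s ≠ -2; g(t,-2) = 0.
t=0: g(0,0)=1
t=1: g(1,-1)=1 g(1,1)=1
t=2: g(2,0)=2 g(2,2)=1
t=3: g(3,-1)=2 g(3,1)=3 g(3,3)=1
t=4: g(4,0)=5 g(4,2)=4 g(4,4)=1
t=5: g(5,-1)=5 g(5,1)=9 g(5,3)=5 g(5,5)=1
t=6: g(6,0)=14 g(6,2)=14 g(6,4)=6 g(6,6)=1
t=7: g(7,-1)=14 g(7,1)=28 g(7,3)=20 g(7,5)=7 g(7,7)=1
t=8: g(8,0)=42 g(8,2)=48 g(8,4)=27 g(8,6)=8 g(8,8)=1
Paths never hitting -2: Σ_s g(8,s) = 126
Paths hitting -2: 2^8 - 126 = 130
P = 130/256 = 65/128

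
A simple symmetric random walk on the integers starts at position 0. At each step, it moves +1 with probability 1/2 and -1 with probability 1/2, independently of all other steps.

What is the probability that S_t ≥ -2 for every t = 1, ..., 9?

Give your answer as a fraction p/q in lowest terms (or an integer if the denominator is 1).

Answer: 21/32

Derivation:
Let f(t,s) = #length-t paths at position s with S_1..S_t all ≥ -2.
f(t,s) = f(t-1,s-1) + f(t-1,s+1) for s ≥ -2; f(t,s) = 0 for s < -2.
t=0: f(0,0)=1
t=1: f(1,-1)=1 f(1,1)=1
t=2: f(2,-2)=1 f(2,0)=2 f(2,2)=1
t=3: f(3,-1)=3 f(3,1)=3 f(3,3)=1
t=4: f(4,-2)=3 f(4,0)=6 f(4,2)=4 f(4,4)=1
t=5: f(5,-1)=9 f(5,1)=10 f(5,3)=5 f(5,5)=1
t=6: f(6,-2)=9 f(6,0)=19 f(6,2)=15 f(6,4)=6 f(6,6)=1
t=7: f(7,-1)=28 f(7,1)=34 f(7,3)=21 f(7,5)=7 f(7,7)=1
t=8: f(8,-2)=28 f(8,0)=62 f(8,2)=55 f(8,4)=28 f(8,6)=8 f(8,8)=1
t=9: f(9,-1)=90 f(9,1)=117 f(9,3)=83 f(9,5)=36 f(9,7)=9 f(9,9)=1
Σ_s f(9,s) = 336
P = 336/512 = 21/32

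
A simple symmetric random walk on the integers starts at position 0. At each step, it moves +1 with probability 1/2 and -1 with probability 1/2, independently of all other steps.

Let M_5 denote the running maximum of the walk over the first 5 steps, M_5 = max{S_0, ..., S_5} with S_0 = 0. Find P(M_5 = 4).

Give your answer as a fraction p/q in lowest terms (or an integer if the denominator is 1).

Answer: 1/32

Derivation:
Let M_5 = max(S_0,...,S_5). Use the reflection principle: for j ≥ 1, #{paths with M_5 ≥ j} = #{S_5 ≥ j} + #{S_5 ≥ j+1}.
By reflection, #{M_5 ≥ 4} = #{S_5 ≥ 4} + #{S_5 ≥ 5} = 1 + 1 = 2.
#{M_5 ≥ 5} = #{S_5 ≥ 5} + #{S_5 ≥ 6} = 1 + 0 = 1.
#{M_5 = 4} = 2 - 1 = 1.
P(M_5 = 4) = 1/32 = 1/32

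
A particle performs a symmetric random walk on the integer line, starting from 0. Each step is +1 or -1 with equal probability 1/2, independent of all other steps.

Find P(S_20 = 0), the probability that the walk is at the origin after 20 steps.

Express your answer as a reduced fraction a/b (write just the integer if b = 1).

To return to 0 after 20 steps: need exactly 10 steps of +1 and 10 of -1.
Favorable paths: C(20,10) = 184756
Total paths: 2^20 = 1048576
P = 184756/1048576 = 46189/262144

Answer: 46189/262144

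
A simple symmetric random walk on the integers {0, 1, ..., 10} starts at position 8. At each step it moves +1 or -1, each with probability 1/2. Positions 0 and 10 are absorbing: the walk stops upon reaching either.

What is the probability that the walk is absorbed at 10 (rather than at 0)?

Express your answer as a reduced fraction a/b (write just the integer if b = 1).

Answer: 4/5

Derivation:
Symmetric walk (p = 1/2): the harmonic-function argument gives P(hit 10 before 0 | start at 8) = a/N.
P = 8/10 = 4/5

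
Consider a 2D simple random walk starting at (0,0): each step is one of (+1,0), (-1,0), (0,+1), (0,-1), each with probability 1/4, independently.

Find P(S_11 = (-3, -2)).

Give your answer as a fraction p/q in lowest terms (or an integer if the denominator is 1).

Let h be the number of horizontal steps (so 11-h are vertical). To end at (-3,-2) need (h-3)/2 right-steps and ((11-h)-2)/2 up-steps.
Sum over h with 3 ≤ h ≤ 9, h ≡ 1 (mod 2), 11-h ≡ 0 (mod 2):
h=3: C(11,3)·C(3,0)·C(8,3) = 165·1·56 = 9240
h=5: C(11,5)·C(5,1)·C(6,2) = 462·5·15 = 34650
h=7: C(11,7)·C(7,2)·C(4,1) = 330·21·4 = 27720
h=9: C(11,9)·C(9,3)·C(2,0) = 55·84·1 = 4620
Total favorable: 76230
Total paths: 4^11 = 4194304
P = 76230/4194304 = 38115/2097152

Answer: 38115/2097152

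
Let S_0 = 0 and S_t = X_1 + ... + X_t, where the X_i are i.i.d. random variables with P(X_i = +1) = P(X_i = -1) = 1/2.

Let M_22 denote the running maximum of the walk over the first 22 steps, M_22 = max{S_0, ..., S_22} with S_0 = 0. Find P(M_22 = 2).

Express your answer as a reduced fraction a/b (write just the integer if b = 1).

Answer: 323323/2097152

Derivation:
Let M_22 = max(S_0,...,S_22). Use the reflection principle: for j ≥ 1, #{paths with M_22 ≥ j} = #{S_22 ≥ j} + #{S_22 ≥ j+1}.
By reflection, #{M_22 ≥ 2} = #{S_22 ≥ 2} + #{S_22 ≥ 3} = 1744436 + 1097790 = 2842226.
#{M_22 ≥ 3} = #{S_22 ≥ 3} + #{S_22 ≥ 4} = 1097790 + 1097790 = 2195580.
#{M_22 = 2} = 2842226 - 2195580 = 646646.
P(M_22 = 2) = 646646/4194304 = 323323/2097152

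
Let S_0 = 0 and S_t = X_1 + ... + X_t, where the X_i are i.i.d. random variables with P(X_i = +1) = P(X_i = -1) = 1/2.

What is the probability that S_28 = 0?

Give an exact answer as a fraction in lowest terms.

Answer: 5014575/33554432

Derivation:
To return to 0 after 28 steps: need exactly 14 steps of +1 and 14 of -1.
Favorable paths: C(28,14) = 40116600
Total paths: 2^28 = 268435456
P = 40116600/268435456 = 5014575/33554432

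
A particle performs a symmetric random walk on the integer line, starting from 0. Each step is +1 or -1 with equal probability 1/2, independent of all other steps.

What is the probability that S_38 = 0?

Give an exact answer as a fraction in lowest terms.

Answer: 4418157975/34359738368

Derivation:
To return to 0 after 38 steps: need exactly 19 steps of +1 and 19 of -1.
Favorable paths: C(38,19) = 35345263800
Total paths: 2^38 = 274877906944
P = 35345263800/274877906944 = 4418157975/34359738368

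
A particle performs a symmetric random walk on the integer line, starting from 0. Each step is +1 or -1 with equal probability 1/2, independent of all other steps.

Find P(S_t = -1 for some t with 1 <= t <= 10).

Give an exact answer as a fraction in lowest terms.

Count via complement. Let g(t,s) = #length-t paths at position s with S_1..S_t all ≠ -1.
g(t,s) = g(t-1,s-1) + g(t-1,s+1) for s ≠ -1; g(t,-1) = 0.
t=0: g(0,0)=1
t=1: g(1,1)=1
t=2: g(2,0)=1 g(2,2)=1
t=3: g(3,1)=2 g(3,3)=1
t=4: g(4,0)=2 g(4,2)=3 g(4,4)=1
t=5: g(5,1)=5 g(5,3)=4 g(5,5)=1
t=6: g(6,0)=5 g(6,2)=9 g(6,4)=5 g(6,6)=1
t=7: g(7,1)=14 g(7,3)=14 g(7,5)=6 g(7,7)=1
t=8: g(8,0)=14 g(8,2)=28 g(8,4)=20 g(8,6)=7 g(8,8)=1
t=9: g(9,1)=42 g(9,3)=48 g(9,5)=27 g(9,7)=8 g(9,9)=1
t=10: g(10,0)=42 g(10,2)=90 g(10,4)=75 g(10,6)=35 g(10,8)=9 g(10,10)=1
Paths never hitting -1: Σ_s g(10,s) = 252
Paths hitting -1: 2^10 - 252 = 772
P = 772/1024 = 193/256

Answer: 193/256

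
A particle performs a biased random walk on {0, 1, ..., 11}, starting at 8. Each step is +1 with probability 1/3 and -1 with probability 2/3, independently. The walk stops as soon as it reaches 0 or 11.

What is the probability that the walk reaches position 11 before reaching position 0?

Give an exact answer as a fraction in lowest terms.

Biased walk: p = 1/3, q = 2/3, r = q/p = 2
Gambler's ruin: P(hit 11 before 0 | start at 8) = (1 - r^a)/(1 - r^N)
r^8 = 256; r^11 = 2048
P = (1 - 256) / (1 - 2048) = -255 / -2047 = 255/2047

Answer: 255/2047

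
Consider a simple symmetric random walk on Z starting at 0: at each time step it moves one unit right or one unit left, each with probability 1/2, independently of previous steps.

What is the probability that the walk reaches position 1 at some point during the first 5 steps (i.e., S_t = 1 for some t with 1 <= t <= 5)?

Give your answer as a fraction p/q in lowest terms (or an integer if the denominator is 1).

Answer: 11/16

Derivation:
Count via complement. Let g(t,s) = #length-t paths at position s with S_1..S_t all ≠ 1.
g(t,s) = g(t-1,s-1) + g(t-1,s+1) for s ≠ 1; g(t,1) = 0.
t=0: g(0,0)=1
t=1: g(1,-1)=1
t=2: g(2,-2)=1 g(2,0)=1
t=3: g(3,-3)=1 g(3,-1)=2
t=4: g(4,-4)=1 g(4,-2)=3 g(4,0)=2
t=5: g(5,-5)=1 g(5,-3)=4 g(5,-1)=5
Paths never hitting 1: Σ_s g(5,s) = 10
Paths hitting 1: 2^5 - 10 = 22
P = 22/32 = 11/16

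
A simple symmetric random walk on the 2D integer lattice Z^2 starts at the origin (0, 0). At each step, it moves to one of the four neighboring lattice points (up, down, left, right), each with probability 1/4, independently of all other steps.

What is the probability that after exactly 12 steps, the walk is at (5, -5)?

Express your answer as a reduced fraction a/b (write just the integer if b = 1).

Let h be the number of horizontal steps (so 12-h are vertical). To end at (5,-5) need (h+5)/2 right-steps and ((12-h)-5)/2 up-steps.
Sum over h with 5 ≤ h ≤ 7, h ≡ 1 (mod 2), 12-h ≡ 1 (mod 2):
h=5: C(12,5)·C(5,5)·C(7,1) = 792·1·7 = 5544
h=7: C(12,7)·C(7,6)·C(5,0) = 792·7·1 = 5544
Total favorable: 11088
Total paths: 4^12 = 16777216
P = 11088/16777216 = 693/1048576

Answer: 693/1048576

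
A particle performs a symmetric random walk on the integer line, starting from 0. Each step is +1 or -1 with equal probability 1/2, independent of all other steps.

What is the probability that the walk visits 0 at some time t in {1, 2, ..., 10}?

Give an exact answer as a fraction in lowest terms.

Answer: 193/256

Derivation:
Count via complement. Let g(t,s) = #length-t paths at position s with S_1..S_t all ≠ 0.
g(t,s) = g(t-1,s-1) + g(t-1,s+1) for s ≠ 0; g(t,0) = 0.
t=0: g(0,0)=1
t=1: g(1,-1)=1 g(1,1)=1
t=2: g(2,-2)=1 g(2,2)=1
t=3: g(3,-3)=1 g(3,-1)=1 g(3,1)=1 g(3,3)=1
t=4: g(4,-4)=1 g(4,-2)=2 g(4,2)=2 g(4,4)=1
t=5: g(5,-5)=1 g(5,-3)=3 g(5,-1)=2 g(5,1)=2 g(5,3)=3 g(5,5)=1
t=6: g(6,-6)=1 g(6,-4)=4 g(6,-2)=5 g(6,2)=5 g(6,4)=4 g(6,6)=1
t=7: g(7,-7)=1 g(7,-5)=5 g(7,-3)=9 g(7,-1)=5 g(7,1)=5 g(7,3)=9 g(7,5)=5 g(7,7)=1
t=8: g(8,-8)=1 g(8,-6)=6 g(8,-4)=14 g(8,-2)=14 g(8,2)=14 g(8,4)=14 g(8,6)=6 g(8,8)=1
t=9: g(9,-9)=1 g(9,-7)=7 g(9,-5)=20 g(9,-3)=28 g(9,-1)=14 g(9,1)=14 g(9,3)=28 g(9,5)=20 g(9,7)=7 g(9,9)=1
t=10: g(10,-10)=1 g(10,-8)=8 g(10,-6)=27 g(10,-4)=48 g(10,-2)=42 g(10,2)=42 g(10,4)=48 g(10,6)=27 g(10,8)=8 g(10,10)=1
Paths never hitting 0: Σ_s g(10,s) = 252
Paths hitting 0: 2^10 - 252 = 772
P = 772/1024 = 193/256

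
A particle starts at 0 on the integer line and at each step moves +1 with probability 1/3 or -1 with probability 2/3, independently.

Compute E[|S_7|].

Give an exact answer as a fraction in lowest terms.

Answer: 2107/729

Derivation:
S_7 takes values m ≡ 1 (mod 2) with |m| ≤ 7; P(S_7=m) = C(7,(7+m)/2) · (1/3)^((7+m)/2) · (2/3)^((7-m)/2).
Distribution: P(S=-7)=128/2187, P(S=-5)=448/2187, P(S=-3)=224/729, P(S=-1)=560/2187, P(S=1)=280/2187, P(S=3)=28/729, P(S=5)=14/2187, P(S=7)=1/2187
E[|S_7|] = Σ_m |m|·P(S_7=m) = 2107/729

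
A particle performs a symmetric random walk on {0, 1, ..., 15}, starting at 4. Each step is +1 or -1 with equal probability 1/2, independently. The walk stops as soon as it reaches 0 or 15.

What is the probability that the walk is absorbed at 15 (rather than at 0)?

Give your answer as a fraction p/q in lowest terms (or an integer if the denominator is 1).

Answer: 4/15

Derivation:
Symmetric walk (p = 1/2): the harmonic-function argument gives P(hit 15 before 0 | start at 4) = a/N.
P = 4/15 = 4/15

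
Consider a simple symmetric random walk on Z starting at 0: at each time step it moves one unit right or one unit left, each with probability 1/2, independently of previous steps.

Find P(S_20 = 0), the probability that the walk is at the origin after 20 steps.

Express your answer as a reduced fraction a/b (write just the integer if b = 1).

Answer: 46189/262144

Derivation:
To return to 0 after 20 steps: need exactly 10 steps of +1 and 10 of -1.
Favorable paths: C(20,10) = 184756
Total paths: 2^20 = 1048576
P = 184756/1048576 = 46189/262144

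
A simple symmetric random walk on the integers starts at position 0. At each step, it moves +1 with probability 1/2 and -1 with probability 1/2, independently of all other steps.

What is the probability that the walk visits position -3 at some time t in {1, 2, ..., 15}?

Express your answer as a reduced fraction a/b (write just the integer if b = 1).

Count via complement. Let g(t,s) = #length-t paths at position s with S_1..S_t all ≠ -3.
g(t,s) = g(t-1,s-1) + g(t-1,s+1) for s ≠ -3; g(t,-3) = 0.
t=0: g(0,0)=1
t=1: g(1,-1)=1 g(1,1)=1
t=2: g(2,-2)=1 g(2,0)=2 g(2,2)=1
t=3: g(3,-1)=3 g(3,1)=3 g(3,3)=1
t=4: g(4,-2)=3 g(4,0)=6 g(4,2)=4 g(4,4)=1
t=5: g(5,-1)=9 g(5,1)=10 g(5,3)=5 g(5,5)=1
t=6: g(6,-2)=9 g(6,0)=19 g(6,2)=15 g(6,4)=6 g(6,6)=1
t=7: g(7,-1)=28 g(7,1)=34 g(7,3)=21 g(7,5)=7 g(7,7)=1
t=8: g(8,-2)=28 g(8,0)=62 g(8,2)=55 g(8,4)=28 g(8,6)=8 g(8,8)=1
t=9: g(9,-1)=90 g(9,1)=117 g(9,3)=83 g(9,5)=36 g(9,7)=9 g(9,9)=1
t=10: g(10,-2)=90 g(10,0)=207 g(10,2)=200 g(10,4)=119 g(10,6)=45 g(10,8)=10 g(10,10)=1
t=11: g(11,-1)=297 g(11,1)=407 g(11,3)=319 g(11,5)=164 g(11,7)=55 g(11,9)=11 g(11,11)=1
t=12: g(12,-2)=297 g(12,0)=704 g(12,2)=726 g(12,4)=483 g(12,6)=219 g(12,8)=66 g(12,10)=12 g(12,12)=1
t=13: g(13,-1)=1001 g(13,1)=1430 g(13,3)=1209 g(13,5)=702 g(13,7)=285 g(13,9)=78 g(13,11)=13 g(13,13)=1
t=14: g(14,-2)=1001 g(14,0)=2431 g(14,2)=2639 g(14,4)=1911 g(14,6)=987 g(14,8)=363 g(14,10)=91 g(14,12)=14 g(14,14)=1
t=15: g(15,-1)=3432 g(15,1)=5070 g(15,3)=4550 g(15,5)=2898 g(15,7)=1350 g(15,9)=454 g(15,11)=105 g(15,13)=15 g(15,15)=1
Paths never hitting -3: Σ_s g(15,s) = 17875
Paths hitting -3: 2^15 - 17875 = 14893
P = 14893/32768 = 14893/32768

Answer: 14893/32768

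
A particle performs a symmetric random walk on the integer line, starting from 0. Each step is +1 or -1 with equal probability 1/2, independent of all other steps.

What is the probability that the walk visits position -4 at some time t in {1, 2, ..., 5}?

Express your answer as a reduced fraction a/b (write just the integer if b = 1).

Count via complement. Let g(t,s) = #length-t paths at position s with S_1..S_t all ≠ -4.
g(t,s) = g(t-1,s-1) + g(t-1,s+1) for s ≠ -4; g(t,-4) = 0.
t=0: g(0,0)=1
t=1: g(1,-1)=1 g(1,1)=1
t=2: g(2,-2)=1 g(2,0)=2 g(2,2)=1
t=3: g(3,-3)=1 g(3,-1)=3 g(3,1)=3 g(3,3)=1
t=4: g(4,-2)=4 g(4,0)=6 g(4,2)=4 g(4,4)=1
t=5: g(5,-3)=4 g(5,-1)=10 g(5,1)=10 g(5,3)=5 g(5,5)=1
Paths never hitting -4: Σ_s g(5,s) = 30
Paths hitting -4: 2^5 - 30 = 2
P = 2/32 = 1/16

Answer: 1/16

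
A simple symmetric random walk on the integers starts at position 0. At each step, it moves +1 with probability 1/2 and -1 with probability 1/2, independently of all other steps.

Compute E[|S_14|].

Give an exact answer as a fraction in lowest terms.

S_14 takes values m ≡ 0 (mod 2) with |m| ≤ 14; P(S_14=m) = C(14,(14+m)/2)/2^14.
Total paths: 2^14 = 16384
Distribution: P(S=-14)=1/16384, P(S=-12)=14/16384, P(S=-10)=91/16384, P(S=-8)=364/16384, P(S=-6)=1001/16384, P(S=-4)=2002/16384, P(S=-2)=3003/16384, P(S=0)=3432/16384, P(S=2)=3003/16384, P(S=4)=2002/16384, P(S=6)=1001/16384, P(S=8)=364/16384, P(S=10)=91/16384, P(S=12)=14/16384, P(S=14)=1/16384
E[|S_14|] = Σ_m |m|·P(S_14=m) = 48048/16384 = 3003/1024

Answer: 3003/1024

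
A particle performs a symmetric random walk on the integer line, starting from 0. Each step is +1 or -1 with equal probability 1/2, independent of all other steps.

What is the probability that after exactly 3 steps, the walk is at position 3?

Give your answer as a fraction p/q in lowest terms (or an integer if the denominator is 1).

To reach position 3 after 3 steps: need 3 steps of +1 and 0 of -1.
Favorable paths: C(3,3) = 1
Total paths: 2^3 = 8
P = 1/8 = 1/8

Answer: 1/8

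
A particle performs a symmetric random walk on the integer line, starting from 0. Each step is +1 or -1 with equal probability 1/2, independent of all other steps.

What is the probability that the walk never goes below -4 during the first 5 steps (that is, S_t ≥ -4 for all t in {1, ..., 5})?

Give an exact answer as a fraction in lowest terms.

Let f(t,s) = #length-t paths at position s with S_1..S_t all ≥ -4.
f(t,s) = f(t-1,s-1) + f(t-1,s+1) for s ≥ -4; f(t,s) = 0 for s < -4.
t=0: f(0,0)=1
t=1: f(1,-1)=1 f(1,1)=1
t=2: f(2,-2)=1 f(2,0)=2 f(2,2)=1
t=3: f(3,-3)=1 f(3,-1)=3 f(3,1)=3 f(3,3)=1
t=4: f(4,-4)=1 f(4,-2)=4 f(4,0)=6 f(4,2)=4 f(4,4)=1
t=5: f(5,-3)=5 f(5,-1)=10 f(5,1)=10 f(5,3)=5 f(5,5)=1
Σ_s f(5,s) = 31
P = 31/32 = 31/32

Answer: 31/32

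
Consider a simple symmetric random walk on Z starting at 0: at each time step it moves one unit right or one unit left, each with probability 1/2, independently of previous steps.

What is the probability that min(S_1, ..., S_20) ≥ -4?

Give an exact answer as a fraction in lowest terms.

Let f(t,s) = #length-t paths at position s with S_1..S_t all ≥ -4.
f(t,s) = f(t-1,s-1) + f(t-1,s+1) for s ≥ -4; f(t,s) = 0 for s < -4.
t=0: f(0,0)=1
t=1: f(1,-1)=1 f(1,1)=1
t=2: f(2,-2)=1 f(2,0)=2 f(2,2)=1
t=3: f(3,-3)=1 f(3,-1)=3 f(3,1)=3 f(3,3)=1
t=4: f(4,-4)=1 f(4,-2)=4 f(4,0)=6 f(4,2)=4 f(4,4)=1
t=5: f(5,-3)=5 f(5,-1)=10 f(5,1)=10 f(5,3)=5 f(5,5)=1
t=6: f(6,-4)=5 f(6,-2)=15 f(6,0)=20 f(6,2)=15 f(6,4)=6 f(6,6)=1
t=7: f(7,-3)=20 f(7,-1)=35 f(7,1)=35 f(7,3)=21 f(7,5)=7 f(7,7)=1
t=8: f(8,-4)=20 f(8,-2)=55 f(8,0)=70 f(8,2)=56 f(8,4)=28 f(8,6)=8 f(8,8)=1
t=9: f(9,-3)=75 f(9,-1)=125 f(9,1)=126 f(9,3)=84 f(9,5)=36 f(9,7)=9 f(9,9)=1
t=10: f(10,-4)=75 f(10,-2)=200 f(10,0)=251 f(10,2)=210 f(10,4)=120 f(10,6)=45 f(10,8)=10 f(10,10)=1
t=11: f(11,-3)=275 f(11,-1)=451 f(11,1)=461 f(11,3)=330 f(11,5)=165 f(11,7)=55 f(11,9)=11 f(11,11)=1
t=12: f(12,-4)=275 f(12,-2)=726 f(12,0)=912 f(12,2)=791 f(12,4)=495 f(12,6)=220 f(12,8)=66 f(12,10)=12 f(12,12)=1
t=13: f(13,-3)=1001 f(13,-1)=1638 f(13,1)=1703 f(13,3)=1286 f(13,5)=715 f(13,7)=286 f(13,9)=78 f(13,11)=13 f(13,13)=1
t=14: f(14,-4)=1001 f(14,-2)=2639 f(14,0)=3341 f(14,2)=2989 f(14,4)=2001 f(14,6)=1001 f(14,8)=364 f(14,10)=91 f(14,12)=14 f(14,14)=1
t=15: f(15,-3)=3640 f(15,-1)=5980 f(15,1)=6330 f(15,3)=4990 f(15,5)=3002 f(15,7)=1365 f(15,9)=455 f(15,11)=105 f(15,13)=15 f(15,15)=1
t=16: f(16,-4)=3640 f(16,-2)=9620 f(16,0)=12310 f(16,2)=11320 f(16,4)=7992 f(16,6)=4367 f(16,8)=1820 f(16,10)=560 f(16,12)=120 f(16,14)=16 f(16,16)=1
t=17: f(17,-3)=13260 f(17,-1)=21930 f(17,1)=23630 f(17,3)=19312 f(17,5)=12359 f(17,7)=6187 f(17,9)=2380 f(17,11)=680 f(17,13)=136 f(17,15)=17 f(17,17)=1
t=18: f(18,-4)=13260 f(18,-2)=35190 f(18,0)=45560 f(18,2)=42942 f(18,4)=31671 f(18,6)=18546 f(18,8)=8567 f(18,10)=3060 f(18,12)=816 f(18,14)=153 f(18,16)=18 f(18,18)=1
t=19: f(19,-3)=48450 f(19,-1)=80750 f(19,1)=88502 f(19,3)=74613 f(19,5)=50217 f(19,7)=27113 f(19,9)=11627 f(19,11)=3876 f(19,13)=969 f(19,15)=171 f(19,17)=19 f(19,19)=1
t=20: f(20,-4)=48450 f(20,-2)=129200 f(20,0)=169252 f(20,2)=163115 f(20,4)=124830 f(20,6)=77330 f(20,8)=38740 f(20,10)=15503 f(20,12)=4845 f(20,14)=1140 f(20,16)=190 f(20,18)=20 f(20,20)=1
Σ_s f(20,s) = 772616
P = 772616/1048576 = 96577/131072

Answer: 96577/131072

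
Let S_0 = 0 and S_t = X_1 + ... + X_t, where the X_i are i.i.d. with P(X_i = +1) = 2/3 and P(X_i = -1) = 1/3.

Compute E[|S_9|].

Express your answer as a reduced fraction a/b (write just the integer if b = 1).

Answer: 2549/729

Derivation:
S_9 takes values m ≡ 1 (mod 2) with |m| ≤ 9; P(S_9=m) = C(9,(9+m)/2) · (2/3)^((9+m)/2) · (1/3)^((9-m)/2).
Distribution: P(S=-9)=1/19683, P(S=-7)=2/2187, P(S=-5)=16/2187, P(S=-3)=224/6561, P(S=-1)=224/2187, P(S=1)=448/2187, P(S=3)=1792/6561, P(S=5)=512/2187, P(S=7)=256/2187, P(S=9)=512/19683
E[|S_9|] = Σ_m |m|·P(S_9=m) = 2549/729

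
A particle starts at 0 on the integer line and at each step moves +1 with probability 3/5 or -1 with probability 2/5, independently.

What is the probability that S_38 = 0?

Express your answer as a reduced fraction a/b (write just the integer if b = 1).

Answer: 861519230390815835553792/14551915228366851806640625

Derivation:
To be at 0 after 38 steps: need exactly 19 steps of +1 and 19 of -1.
Number of such sequences: C(38,19) = 35345263800
Each has probability (3/5)^19 · (2/5)^19 = 609359740010496/363797880709171295166015625
P = 35345263800 · 609359740010496/363797880709171295166015625 = 861519230390815835553792/14551915228366851806640625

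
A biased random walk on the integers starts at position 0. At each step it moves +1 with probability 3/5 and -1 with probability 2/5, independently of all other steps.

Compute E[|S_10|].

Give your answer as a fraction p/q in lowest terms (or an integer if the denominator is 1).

Answer: 5742794/1953125

Derivation:
S_10 takes values m ≡ 0 (mod 2) with |m| ≤ 10; P(S_10=m) = C(10,(10+m)/2) · (3/5)^((10+m)/2) · (2/5)^((10-m)/2).
Distribution: P(S=-10)=1024/9765625, P(S=-8)=3072/1953125, P(S=-6)=20736/1953125, P(S=-4)=82944/1953125, P(S=-2)=217728/1953125, P(S=0)=1959552/9765625, P(S=2)=489888/1953125, P(S=4)=419904/1953125, P(S=6)=236196/1953125, P(S=8)=78732/1953125, P(S=10)=59049/9765625
E[|S_10|] = Σ_m |m|·P(S_10=m) = 5742794/1953125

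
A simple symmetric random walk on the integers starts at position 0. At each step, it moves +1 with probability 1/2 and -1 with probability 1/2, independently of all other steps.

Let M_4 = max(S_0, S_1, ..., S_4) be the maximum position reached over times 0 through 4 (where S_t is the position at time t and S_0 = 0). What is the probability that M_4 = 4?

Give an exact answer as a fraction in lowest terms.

Answer: 1/16

Derivation:
Let M_4 = max(S_0,...,S_4). Use the reflection principle: for j ≥ 1, #{paths with M_4 ≥ j} = #{S_4 ≥ j} + #{S_4 ≥ j+1}.
By reflection, #{M_4 ≥ 4} = #{S_4 ≥ 4} + #{S_4 ≥ 5} = 1 + 0 = 1.
#{M_4 ≥ 5} = #{S_4 ≥ 5} + #{S_4 ≥ 6} = 0 + 0 = 0.
#{M_4 = 4} = 1 - 0 = 1.
P(M_4 = 4) = 1/16 = 1/16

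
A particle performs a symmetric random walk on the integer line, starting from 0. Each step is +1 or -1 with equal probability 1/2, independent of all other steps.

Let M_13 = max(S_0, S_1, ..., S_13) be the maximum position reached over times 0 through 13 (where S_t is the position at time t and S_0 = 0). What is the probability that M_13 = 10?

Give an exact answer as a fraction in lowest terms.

Let M_13 = max(S_0,...,S_13). Use the reflection principle: for j ≥ 1, #{paths with M_13 ≥ j} = #{S_13 ≥ j} + #{S_13 ≥ j+1}.
By reflection, #{M_13 ≥ 10} = #{S_13 ≥ 10} + #{S_13 ≥ 11} = 14 + 14 = 28.
#{M_13 ≥ 11} = #{S_13 ≥ 11} + #{S_13 ≥ 12} = 14 + 1 = 15.
#{M_13 = 10} = 28 - 15 = 13.
P(M_13 = 10) = 13/8192 = 13/8192

Answer: 13/8192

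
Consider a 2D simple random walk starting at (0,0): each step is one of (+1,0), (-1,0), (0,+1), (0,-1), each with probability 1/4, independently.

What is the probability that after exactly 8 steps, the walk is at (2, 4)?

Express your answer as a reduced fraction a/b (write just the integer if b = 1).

Answer: 7/1024

Derivation:
Let h be the number of horizontal steps (so 8-h are vertical). To end at (2,4) need (h+2)/2 right-steps and ((8-h)+4)/2 up-steps.
Sum over h with 2 ≤ h ≤ 4, h ≡ 0 (mod 2), 8-h ≡ 0 (mod 2):
h=2: C(8,2)·C(2,2)·C(6,5) = 28·1·6 = 168
h=4: C(8,4)·C(4,3)·C(4,4) = 70·4·1 = 280
Total favorable: 448
Total paths: 4^8 = 65536
P = 448/65536 = 7/1024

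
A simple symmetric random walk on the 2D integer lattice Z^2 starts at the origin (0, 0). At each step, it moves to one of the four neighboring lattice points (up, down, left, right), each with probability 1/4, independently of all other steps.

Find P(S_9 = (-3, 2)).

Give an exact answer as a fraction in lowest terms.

Let h be the number of horizontal steps (so 9-h are vertical). To end at (-3,2) need (h-3)/2 right-steps and ((9-h)+2)/2 up-steps.
Sum over h with 3 ≤ h ≤ 7, h ≡ 1 (mod 2), 9-h ≡ 0 (mod 2):
h=3: C(9,3)·C(3,0)·C(6,4) = 84·1·15 = 1260
h=5: C(9,5)·C(5,1)·C(4,3) = 126·5·4 = 2520
h=7: C(9,7)·C(7,2)·C(2,2) = 36·21·1 = 756
Total favorable: 4536
Total paths: 4^9 = 262144
P = 4536/262144 = 567/32768

Answer: 567/32768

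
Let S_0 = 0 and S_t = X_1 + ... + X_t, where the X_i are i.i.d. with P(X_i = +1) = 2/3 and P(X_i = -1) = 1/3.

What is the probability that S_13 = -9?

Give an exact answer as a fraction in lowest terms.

Answer: 104/531441

Derivation:
To reach position -9 after 13 steps: need 2 steps of +1 and 11 steps of -1.
Number of such sequences: C(13,2) = 78
Each has probability (2/3)^2 · (1/3)^11 = 4/1594323
P = 78 · 4/1594323 = 104/531441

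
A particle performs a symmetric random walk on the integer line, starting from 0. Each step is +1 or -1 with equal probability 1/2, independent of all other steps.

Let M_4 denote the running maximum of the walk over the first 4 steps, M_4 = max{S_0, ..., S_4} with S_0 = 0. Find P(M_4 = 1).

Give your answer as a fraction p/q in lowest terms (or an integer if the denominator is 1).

Let M_4 = max(S_0,...,S_4). Use the reflection principle: for j ≥ 1, #{paths with M_4 ≥ j} = #{S_4 ≥ j} + #{S_4 ≥ j+1}.
By reflection, #{M_4 ≥ 1} = #{S_4 ≥ 1} + #{S_4 ≥ 2} = 5 + 5 = 10.
#{M_4 ≥ 2} = #{S_4 ≥ 2} + #{S_4 ≥ 3} = 5 + 1 = 6.
#{M_4 = 1} = 10 - 6 = 4.
P(M_4 = 1) = 4/16 = 1/4

Answer: 1/4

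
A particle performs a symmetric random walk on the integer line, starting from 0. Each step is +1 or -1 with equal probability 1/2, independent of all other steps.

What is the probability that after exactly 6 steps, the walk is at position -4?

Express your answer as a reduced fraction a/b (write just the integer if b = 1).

Answer: 3/32

Derivation:
To reach position -4 after 6 steps: need 1 step of +1 and 5 of -1.
Favorable paths: C(6,1) = 6
Total paths: 2^6 = 64
P = 6/64 = 3/32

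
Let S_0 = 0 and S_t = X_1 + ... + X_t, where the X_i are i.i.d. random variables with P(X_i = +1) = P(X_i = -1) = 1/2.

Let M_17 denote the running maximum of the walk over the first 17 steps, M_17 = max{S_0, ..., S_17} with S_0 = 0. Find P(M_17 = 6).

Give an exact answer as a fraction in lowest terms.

Answer: 1547/32768

Derivation:
Let M_17 = max(S_0,...,S_17). Use the reflection principle: for j ≥ 1, #{paths with M_17 ≥ j} = #{S_17 ≥ j} + #{S_17 ≥ j+1}.
By reflection, #{M_17 ≥ 6} = #{S_17 ≥ 6} + #{S_17 ≥ 7} = 9402 + 9402 = 18804.
#{M_17 ≥ 7} = #{S_17 ≥ 7} + #{S_17 ≥ 8} = 9402 + 3214 = 12616.
#{M_17 = 6} = 18804 - 12616 = 6188.
P(M_17 = 6) = 6188/131072 = 1547/32768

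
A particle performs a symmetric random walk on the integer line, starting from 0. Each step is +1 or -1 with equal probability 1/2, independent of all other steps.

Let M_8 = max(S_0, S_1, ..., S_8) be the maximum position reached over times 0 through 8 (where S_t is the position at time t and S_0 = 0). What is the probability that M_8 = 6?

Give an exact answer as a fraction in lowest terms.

Let M_8 = max(S_0,...,S_8). Use the reflection principle: for j ≥ 1, #{paths with M_8 ≥ j} = #{S_8 ≥ j} + #{S_8 ≥ j+1}.
By reflection, #{M_8 ≥ 6} = #{S_8 ≥ 6} + #{S_8 ≥ 7} = 9 + 1 = 10.
#{M_8 ≥ 7} = #{S_8 ≥ 7} + #{S_8 ≥ 8} = 1 + 1 = 2.
#{M_8 = 6} = 10 - 2 = 8.
P(M_8 = 6) = 8/256 = 1/32

Answer: 1/32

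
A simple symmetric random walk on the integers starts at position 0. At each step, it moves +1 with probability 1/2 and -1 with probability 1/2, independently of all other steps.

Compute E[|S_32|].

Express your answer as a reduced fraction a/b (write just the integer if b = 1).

S_32 takes values m ≡ 0 (mod 2) with |m| ≤ 32; P(S_32=m) = C(32,(32+m)/2)/2^32.
Total paths: 2^32 = 4294967296
Distribution: P(S=-32)=1/4294967296, P(S=-30)=32/4294967296, P(S=-28)=496/4294967296, P(S=-26)=4960/4294967296, P(S=-24)=35960/4294967296, P(S=-22)=201376/4294967296, P(S=-20)=906192/4294967296, P(S=-18)=3365856/4294967296, P(S=-16)=10518300/4294967296, P(S=-14)=28048800/4294967296, P(S=-12)=64512240/4294967296, P(S=-10)=129024480/4294967296, P(S=-8)=225792840/4294967296, P(S=-6)=347373600/4294967296, P(S=-4)=471435600/4294967296, P(S=-2)=565722720/4294967296, P(S=0)=601080390/4294967296, P(S=2)=565722720/4294967296, P(S=4)=471435600/4294967296, P(S=6)=347373600/4294967296, P(S=8)=225792840/4294967296, P(S=10)=129024480/4294967296, P(S=12)=64512240/4294967296, P(S=14)=28048800/4294967296, P(S=16)=10518300/4294967296, P(S=18)=3365856/4294967296, P(S=20)=906192/4294967296, P(S=22)=201376/4294967296, P(S=24)=35960/4294967296, P(S=26)=4960/4294967296, P(S=28)=496/4294967296, P(S=30)=32/4294967296, P(S=32)=1/4294967296
E[|S_32|] = Σ_m |m|·P(S_32=m) = 19234572480/4294967296 = 300540195/67108864

Answer: 300540195/67108864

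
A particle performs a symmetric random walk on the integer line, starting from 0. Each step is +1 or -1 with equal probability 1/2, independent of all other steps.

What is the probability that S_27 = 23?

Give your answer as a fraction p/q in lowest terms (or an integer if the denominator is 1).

To reach position 23 after 27 steps: need 25 steps of +1 and 2 of -1.
Favorable paths: C(27,25) = 351
Total paths: 2^27 = 134217728
P = 351/134217728 = 351/134217728

Answer: 351/134217728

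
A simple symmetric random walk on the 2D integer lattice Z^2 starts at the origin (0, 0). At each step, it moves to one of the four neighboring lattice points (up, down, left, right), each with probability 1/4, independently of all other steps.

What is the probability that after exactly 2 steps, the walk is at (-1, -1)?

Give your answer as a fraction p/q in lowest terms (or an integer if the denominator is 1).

Answer: 1/8

Derivation:
Let h be the number of horizontal steps (so 2-h are vertical). To end at (-1,-1) need (h-1)/2 right-steps and ((2-h)-1)/2 up-steps.
Sum over h with 1 ≤ h ≤ 1, h ≡ 1 (mod 2), 2-h ≡ 1 (mod 2):
h=1: C(2,1)·C(1,0)·C(1,0) = 2·1·1 = 2
Total favorable: 2
Total paths: 4^2 = 16
P = 2/16 = 1/8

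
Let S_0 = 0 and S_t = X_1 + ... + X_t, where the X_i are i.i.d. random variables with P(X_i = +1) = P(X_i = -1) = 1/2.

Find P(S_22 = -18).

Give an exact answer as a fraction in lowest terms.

Answer: 231/4194304

Derivation:
To reach position -18 after 22 steps: need 2 steps of +1 and 20 of -1.
Favorable paths: C(22,2) = 231
Total paths: 2^22 = 4194304
P = 231/4194304 = 231/4194304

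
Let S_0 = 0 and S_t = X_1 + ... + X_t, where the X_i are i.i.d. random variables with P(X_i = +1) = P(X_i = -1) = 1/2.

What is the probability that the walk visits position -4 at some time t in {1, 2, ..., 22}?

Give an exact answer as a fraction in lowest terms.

Count via complement. Let g(t,s) = #length-t paths at position s with S_1..S_t all ≠ -4.
g(t,s) = g(t-1,s-1) + g(t-1,s+1) for s ≠ -4; g(t,-4) = 0.
t=0: g(0,0)=1
t=1: g(1,-1)=1 g(1,1)=1
t=2: g(2,-2)=1 g(2,0)=2 g(2,2)=1
t=3: g(3,-3)=1 g(3,-1)=3 g(3,1)=3 g(3,3)=1
t=4: g(4,-2)=4 g(4,0)=6 g(4,2)=4 g(4,4)=1
t=5: g(5,-3)=4 g(5,-1)=10 g(5,1)=10 g(5,3)=5 g(5,5)=1
t=6: g(6,-2)=14 g(6,0)=20 g(6,2)=15 g(6,4)=6 g(6,6)=1
t=7: g(7,-3)=14 g(7,-1)=34 g(7,1)=35 g(7,3)=21 g(7,5)=7 g(7,7)=1
t=8: g(8,-2)=48 g(8,0)=69 g(8,2)=56 g(8,4)=28 g(8,6)=8 g(8,8)=1
t=9: g(9,-3)=48 g(9,-1)=117 g(9,1)=125 g(9,3)=84 g(9,5)=36 g(9,7)=9 g(9,9)=1
t=10: g(10,-2)=165 g(10,0)=242 g(10,2)=209 g(10,4)=120 g(10,6)=45 g(10,8)=10 g(10,10)=1
t=11: g(11,-3)=165 g(11,-1)=407 g(11,1)=451 g(11,3)=329 g(11,5)=165 g(11,7)=55 g(11,9)=11 g(11,11)=1
t=12: g(12,-2)=572 g(12,0)=858 g(12,2)=780 g(12,4)=494 g(12,6)=220 g(12,8)=66 g(12,10)=12 g(12,12)=1
t=13: g(13,-3)=572 g(13,-1)=1430 g(13,1)=1638 g(13,3)=1274 g(13,5)=714 g(13,7)=286 g(13,9)=78 g(13,11)=13 g(13,13)=1
t=14: g(14,-2)=2002 g(14,0)=3068 g(14,2)=2912 g(14,4)=1988 g(14,6)=1000 g(14,8)=364 g(14,10)=91 g(14,12)=14 g(14,14)=1
t=15: g(15,-3)=2002 g(15,-1)=5070 g(15,1)=5980 g(15,3)=4900 g(15,5)=2988 g(15,7)=1364 g(15,9)=455 g(15,11)=105 g(15,13)=15 g(15,15)=1
t=16: g(16,-2)=7072 g(16,0)=11050 g(16,2)=10880 g(16,4)=7888 g(16,6)=4352 g(16,8)=1819 g(16,10)=560 g(16,12)=120 g(16,14)=16 g(16,16)=1
t=17: g(17,-3)=7072 g(17,-1)=18122 g(17,1)=21930 g(17,3)=18768 g(17,5)=12240 g(17,7)=6171 g(17,9)=2379 g(17,11)=680 g(17,13)=136 g(17,15)=17 g(17,17)=1
t=18: g(18,-2)=25194 g(18,0)=40052 g(18,2)=40698 g(18,4)=31008 g(18,6)=18411 g(18,8)=8550 g(18,10)=3059 g(18,12)=816 g(18,14)=153 g(18,16)=18 g(18,18)=1
t=19: g(19,-3)=25194 g(19,-1)=65246 g(19,1)=80750 g(19,3)=71706 g(19,5)=49419 g(19,7)=26961 g(19,9)=11609 g(19,11)=3875 g(19,13)=969 g(19,15)=171 g(19,17)=19 g(19,19)=1
t=20: g(20,-2)=90440 g(20,0)=145996 g(20,2)=152456 g(20,4)=121125 g(20,6)=76380 g(20,8)=38570 g(20,10)=15484 g(20,12)=4844 g(20,14)=1140 g(20,16)=190 g(20,18)=20 g(20,20)=1
t=21: g(21,-3)=90440 g(21,-1)=236436 g(21,1)=298452 g(21,3)=273581 g(21,5)=197505 g(21,7)=114950 g(21,9)=54054 g(21,11)=20328 g(21,13)=5984 g(21,15)=1330 g(21,17)=210 g(21,19)=21 g(21,21)=1
t=22: g(22,-2)=326876 g(22,0)=534888 g(22,2)=572033 g(22,4)=471086 g(22,6)=312455 g(22,8)=169004 g(22,10)=74382 g(22,12)=26312 g(22,14)=7314 g(22,16)=1540 g(22,18)=231 g(22,20)=22 g(22,22)=1
Paths never hitting -4: Σ_s g(22,s) = 2496144
Paths hitting -4: 2^22 - 2496144 = 1698160
P = 1698160/4194304 = 106135/262144

Answer: 106135/262144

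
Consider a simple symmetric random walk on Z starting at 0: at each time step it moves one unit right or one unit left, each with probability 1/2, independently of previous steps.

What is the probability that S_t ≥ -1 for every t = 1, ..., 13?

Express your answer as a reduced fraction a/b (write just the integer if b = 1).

Let f(t,s) = #length-t paths at position s with S_1..S_t all ≥ -1.
f(t,s) = f(t-1,s-1) + f(t-1,s+1) for s ≥ -1; f(t,s) = 0 for s < -1.
t=0: f(0,0)=1
t=1: f(1,-1)=1 f(1,1)=1
t=2: f(2,0)=2 f(2,2)=1
t=3: f(3,-1)=2 f(3,1)=3 f(3,3)=1
t=4: f(4,0)=5 f(4,2)=4 f(4,4)=1
t=5: f(5,-1)=5 f(5,1)=9 f(5,3)=5 f(5,5)=1
t=6: f(6,0)=14 f(6,2)=14 f(6,4)=6 f(6,6)=1
t=7: f(7,-1)=14 f(7,1)=28 f(7,3)=20 f(7,5)=7 f(7,7)=1
t=8: f(8,0)=42 f(8,2)=48 f(8,4)=27 f(8,6)=8 f(8,8)=1
t=9: f(9,-1)=42 f(9,1)=90 f(9,3)=75 f(9,5)=35 f(9,7)=9 f(9,9)=1
t=10: f(10,0)=132 f(10,2)=165 f(10,4)=110 f(10,6)=44 f(10,8)=10 f(10,10)=1
t=11: f(11,-1)=132 f(11,1)=297 f(11,3)=275 f(11,5)=154 f(11,7)=54 f(11,9)=11 f(11,11)=1
t=12: f(12,0)=429 f(12,2)=572 f(12,4)=429 f(12,6)=208 f(12,8)=65 f(12,10)=12 f(12,12)=1
t=13: f(13,-1)=429 f(13,1)=1001 f(13,3)=1001 f(13,5)=637 f(13,7)=273 f(13,9)=77 f(13,11)=13 f(13,13)=1
Σ_s f(13,s) = 3432
P = 3432/8192 = 429/1024

Answer: 429/1024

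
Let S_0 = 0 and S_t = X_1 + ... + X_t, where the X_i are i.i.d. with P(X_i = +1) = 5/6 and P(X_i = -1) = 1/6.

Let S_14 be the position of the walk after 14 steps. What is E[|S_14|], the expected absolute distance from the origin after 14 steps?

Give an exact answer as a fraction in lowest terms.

S_14 takes values m ≡ 0 (mod 2) with |m| ≤ 14; P(S_14=m) = C(14,(14+m)/2) · (5/6)^((14+m)/2) · (1/6)^((14-m)/2).
Distribution: P(S=-14)=1/78364164096, P(S=-12)=35/39182082048, P(S=-10)=2275/78364164096, P(S=-8)=11375/19591041024, P(S=-6)=625625/78364164096, P(S=-4)=3128125/39182082048, P(S=-2)=15640625/26121388032, P(S=0)=11171875/3265173504, P(S=2)=391015625/26121388032, P(S=4)=1955078125/39182082048, P(S=6)=9775390625/78364164096, P(S=8)=4443359375/19591041024, P(S=10)=22216796875/78364164096, P(S=12)=8544921875/39182082048, P(S=14)=6103515625/78364164096
E[|S_14|] = Σ_m |m|·P(S_14=m) = 15242601773/1632586752

Answer: 15242601773/1632586752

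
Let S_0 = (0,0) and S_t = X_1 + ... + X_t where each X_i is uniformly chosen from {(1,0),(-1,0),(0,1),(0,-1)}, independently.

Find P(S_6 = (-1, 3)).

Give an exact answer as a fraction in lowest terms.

Let h be the number of horizontal steps (so 6-h are vertical). To end at (-1,3) need (h-1)/2 right-steps and ((6-h)+3)/2 up-steps.
Sum over h with 1 ≤ h ≤ 3, h ≡ 1 (mod 2), 6-h ≡ 1 (mod 2):
h=1: C(6,1)·C(1,0)·C(5,4) = 6·1·5 = 30
h=3: C(6,3)·C(3,1)·C(3,3) = 20·3·1 = 60
Total favorable: 90
Total paths: 4^6 = 4096
P = 90/4096 = 45/2048

Answer: 45/2048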